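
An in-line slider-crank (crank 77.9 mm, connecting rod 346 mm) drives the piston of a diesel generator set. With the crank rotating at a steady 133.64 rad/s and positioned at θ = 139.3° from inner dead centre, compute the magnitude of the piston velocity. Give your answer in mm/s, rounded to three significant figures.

ω = 133.6 rad/s
For an in-line slider-crank, x = r cosθ + √(L² − r² sin²θ), so v = −rω sinθ·[1 + r cosθ/√(L² − r² sin²θ)].
With r = 0.0779 m, L = 0.346 m, θ = 139.3°: √(L² − r² sin²θ) = 0.34225 m.
v = −0.0779·133.6·0.65210·[1 + 0.0779·-0.75813/0.34225] = -5.6172 m/s.
|v| = 5.6172 m/s = 5617.2 mm/s.

5620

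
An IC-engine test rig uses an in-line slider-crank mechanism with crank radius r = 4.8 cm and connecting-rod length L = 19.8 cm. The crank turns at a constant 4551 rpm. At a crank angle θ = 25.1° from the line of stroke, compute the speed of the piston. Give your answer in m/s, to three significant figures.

11.8

ω = 2π·4551/60 = 476.6 rad/s
For an in-line slider-crank, x = r cosθ + √(L² − r² sin²θ), so v = −rω sinθ·[1 + r cosθ/√(L² − r² sin²θ)].
With r = 0.048 m, L = 0.198 m, θ = 25.1°: √(L² − r² sin²θ) = 0.19695 m.
v = −0.048·476.6·0.42420·[1 + 0.048·0.90557/0.19695] = -11.846 m/s.
|v| = 11.846 m/s.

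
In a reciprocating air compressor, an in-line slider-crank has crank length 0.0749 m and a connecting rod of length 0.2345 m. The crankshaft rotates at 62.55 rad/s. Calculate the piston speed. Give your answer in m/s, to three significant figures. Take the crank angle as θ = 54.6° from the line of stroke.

ω = 62.55 rad/s
For an in-line slider-crank, x = r cosθ + √(L² − r² sin²θ), so v = −rω sinθ·[1 + r cosθ/√(L² − r² sin²θ)].
With r = 0.0749 m, L = 0.2345 m, θ = 54.6°: √(L² − r² sin²θ) = 0.22641 m.
v = −0.0749·62.55·0.81513·[1 + 0.0749·0.57928/0.22641] = -4.5507 m/s.
|v| = 4.5507 m/s.

4.55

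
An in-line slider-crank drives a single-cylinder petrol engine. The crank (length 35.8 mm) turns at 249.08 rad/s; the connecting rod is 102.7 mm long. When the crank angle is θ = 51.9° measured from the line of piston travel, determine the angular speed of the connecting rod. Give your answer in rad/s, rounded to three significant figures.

55.7

ω = 249.1 rad/s
The rod makes angle φ with the slider axis where L sinφ = r sinθ; differentiating, L cosφ·φ̇ = r ω cosθ.
L cosφ = √(L² − r² sin²θ) = 0.09876 m.
|ω_rod| = r ω |cosθ| / √(L² − r² sin²θ) = 0.0358·249.1·0.61704/0.09876 = 55.712 rad/s.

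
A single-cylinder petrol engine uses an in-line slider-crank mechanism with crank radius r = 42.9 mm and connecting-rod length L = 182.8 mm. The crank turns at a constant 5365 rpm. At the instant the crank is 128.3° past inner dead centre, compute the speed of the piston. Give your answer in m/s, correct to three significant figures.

ω = 2π·5365/60 = 561.8 rad/s
For an in-line slider-crank, x = r cosθ + √(L² − r² sin²θ), so v = −rω sinθ·[1 + r cosθ/√(L² − r² sin²θ)].
With r = 0.0429 m, L = 0.1828 m, θ = 128.3°: √(L² − r² sin²θ) = 0.17967 m.
v = −0.0429·561.8·0.78478·[1 + 0.0429·-0.61978/0.17967] = -16.116 m/s.
|v| = 16.116 m/s.

16.1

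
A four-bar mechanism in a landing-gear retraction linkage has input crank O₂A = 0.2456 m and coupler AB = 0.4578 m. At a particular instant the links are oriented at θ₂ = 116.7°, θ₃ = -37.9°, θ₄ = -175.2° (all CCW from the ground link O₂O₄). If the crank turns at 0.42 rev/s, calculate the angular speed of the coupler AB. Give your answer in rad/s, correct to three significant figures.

ω₂ = 2.639 rad/s (from 0.42 rev/s).
Differentiating the loop-closure r₂e^{iθ₂}+r₃e^{iθ₃}=r₁+r₄e^{iθ₄} gives r₂ω₂e^{iθ₂}+r₃ω₃e^{iθ₃}=r₄ω₄e^{iθ₄}.
Eliminating the other unknown: ω₃ = r₂ω₂ sin(θ₄−θ₂) / [r₃ sin(θ₃−θ₄)].
Numerator sine = +0.92784; denominator sine = +0.67816.
Result = 0.2456·2.639·(+0.92784) / (0.4578·(+0.67816)) = +1.937 rad/s; magnitude 1.937 rad/s.

1.94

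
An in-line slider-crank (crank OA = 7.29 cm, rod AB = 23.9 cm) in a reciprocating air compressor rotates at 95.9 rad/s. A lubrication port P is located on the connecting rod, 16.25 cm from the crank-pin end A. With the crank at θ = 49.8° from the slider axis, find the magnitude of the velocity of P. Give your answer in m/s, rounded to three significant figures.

ω = 95.9 rad/s.  Crank-pin speed |V_A| = rω = 6.9911 m/s, perpendicular to OA.
Rod angle: sinφ = −(r/L) sinθ ⇒ φ = -13.472°; ω_rod = −rω cosθ/√(L²−r²sin²θ) = -19.415 rad/s.
V_P = V_A + ω_rod × AP, with AP = 0.1625 m along the rod.
Components: V_Px = −rω sinθ − a·ω_rod·sinφ = -6.0748 m/s;  V_Py = rω cosθ + a·ω_rod·cosφ = +1.4444 m/s.
|V_P| = √(V_Px² + V_Py²) = 6.2441 m/s.

6.24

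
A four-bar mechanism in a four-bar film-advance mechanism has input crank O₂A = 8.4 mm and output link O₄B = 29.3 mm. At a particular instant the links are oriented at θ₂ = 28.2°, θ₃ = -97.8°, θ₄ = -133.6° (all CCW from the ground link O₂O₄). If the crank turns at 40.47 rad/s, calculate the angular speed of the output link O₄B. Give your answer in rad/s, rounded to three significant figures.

16.0

ω₂ = 40.47 rad/s
Differentiating the loop-closure r₂e^{iθ₂}+r₃e^{iθ₃}=r₁+r₄e^{iθ₄} gives r₂ω₂e^{iθ₂}+r₃ω₃e^{iθ₃}=r₄ω₄e^{iθ₄}.
Eliminating the other unknown: ω₄ = r₂ω₂ sin(θ₂−θ₃) / [r₄ sin(θ₄−θ₃)].
Numerator sine = +0.80902; denominator sine = -0.58496.
Result = 0.0084·40.47·(+0.80902) / (0.0293·(-0.58496)) = -16.046 rad/s; magnitude 16.046 rad/s.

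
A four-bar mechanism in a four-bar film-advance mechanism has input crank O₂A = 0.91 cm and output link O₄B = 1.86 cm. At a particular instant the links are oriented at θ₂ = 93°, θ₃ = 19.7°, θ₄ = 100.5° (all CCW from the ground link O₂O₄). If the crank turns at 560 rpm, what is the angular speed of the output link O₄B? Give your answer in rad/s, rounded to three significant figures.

27.8

ω₂ = 58.64 rad/s (from 560 rpm).
Differentiating the loop-closure r₂e^{iθ₂}+r₃e^{iθ₃}=r₁+r₄e^{iθ₄} gives r₂ω₂e^{iθ₂}+r₃ω₃e^{iθ₃}=r₄ω₄e^{iθ₄}.
Eliminating the other unknown: ω₄ = r₂ω₂ sin(θ₂−θ₃) / [r₄ sin(θ₄−θ₃)].
Numerator sine = +0.95782; denominator sine = +0.98714.
Result = 0.0091·58.64·(+0.95782) / (0.0186·(+0.98714)) = +27.839 rad/s; magnitude 27.839 rad/s.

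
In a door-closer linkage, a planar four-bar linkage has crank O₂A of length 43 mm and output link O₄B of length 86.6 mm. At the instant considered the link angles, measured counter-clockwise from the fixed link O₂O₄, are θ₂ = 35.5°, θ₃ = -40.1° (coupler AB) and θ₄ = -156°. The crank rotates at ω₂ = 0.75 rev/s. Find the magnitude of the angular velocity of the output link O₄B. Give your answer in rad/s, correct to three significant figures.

2.52

ω₂ = 4.712 rad/s (from 0.75 rev/s).
Differentiating the loop-closure r₂e^{iθ₂}+r₃e^{iθ₃}=r₁+r₄e^{iθ₄} gives r₂ω₂e^{iθ₂}+r₃ω₃e^{iθ₃}=r₄ω₄e^{iθ₄}.
Eliminating the other unknown: ω₄ = r₂ω₂ sin(θ₂−θ₃) / [r₄ sin(θ₄−θ₃)].
Numerator sine = +0.96858; denominator sine = -0.89956.
Result = 0.043·4.712·(+0.96858) / (0.0866·(-0.89956)) = -2.5194 rad/s; magnitude 2.5194 rad/s.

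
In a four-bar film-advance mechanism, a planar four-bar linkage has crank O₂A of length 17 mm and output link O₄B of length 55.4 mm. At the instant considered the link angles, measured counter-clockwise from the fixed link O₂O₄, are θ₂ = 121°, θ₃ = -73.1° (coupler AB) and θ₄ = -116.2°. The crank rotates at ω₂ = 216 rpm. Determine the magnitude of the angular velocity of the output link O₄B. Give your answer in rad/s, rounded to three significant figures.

2.47

ω₂ = 22.62 rad/s (from 216 rpm).
Differentiating the loop-closure r₂e^{iθ₂}+r₃e^{iθ₃}=r₁+r₄e^{iθ₄} gives r₂ω₂e^{iθ₂}+r₃ω₃e^{iθ₃}=r₄ω₄e^{iθ₄}.
Eliminating the other unknown: ω₄ = r₂ω₂ sin(θ₂−θ₃) / [r₄ sin(θ₄−θ₃)].
Numerator sine = -0.24362; denominator sine = -0.68327.
Result = 0.017·22.62·(-0.24362) / (0.0554·(-0.68327)) = +2.4747 rad/s; magnitude 2.4747 rad/s.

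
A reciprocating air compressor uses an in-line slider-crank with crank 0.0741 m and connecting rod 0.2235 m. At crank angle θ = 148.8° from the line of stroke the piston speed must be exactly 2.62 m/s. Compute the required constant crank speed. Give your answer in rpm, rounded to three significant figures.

For an in-line slider-crank, |v_piston| = rω|sinθ|·[1 + r cosθ/√(L² − r² sin²θ)].
With r = 0.0741 m, L = 0.2235 m, θ = 148.8°: the bracketed kinematic factor |dx/dθ| = 0.027336 m.
ω = v/|dx/dθ| = 2.62/0.027336 = 95.845 rad/s.
N = 60ω/(2π) = 915.25 rpm.

915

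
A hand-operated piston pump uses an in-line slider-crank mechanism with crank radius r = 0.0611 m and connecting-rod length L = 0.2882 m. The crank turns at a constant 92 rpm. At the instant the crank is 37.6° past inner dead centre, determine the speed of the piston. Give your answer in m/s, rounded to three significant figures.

ω = 2π·92/60 = 9.634 rad/s
For an in-line slider-crank, x = r cosθ + √(L² − r² sin²θ), so v = −rω sinθ·[1 + r cosθ/√(L² − r² sin²θ)].
With r = 0.0611 m, L = 0.2882 m, θ = 37.6°: √(L² − r² sin²θ) = 0.28578 m.
v = −0.0611·9.634·0.61015·[1 + 0.0611·0.79229/0.28578] = -0.42 m/s.
|v| = 0.42 m/s.

0.420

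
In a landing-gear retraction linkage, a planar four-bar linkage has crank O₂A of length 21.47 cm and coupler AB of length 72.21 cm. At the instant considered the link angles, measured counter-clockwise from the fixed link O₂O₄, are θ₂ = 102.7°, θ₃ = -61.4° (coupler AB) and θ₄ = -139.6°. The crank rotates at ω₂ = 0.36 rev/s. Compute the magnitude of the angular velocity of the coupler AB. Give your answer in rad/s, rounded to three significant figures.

0.608

ω₂ = 2.262 rad/s (from 0.36 rev/s).
Differentiating the loop-closure r₂e^{iθ₂}+r₃e^{iθ₃}=r₁+r₄e^{iθ₄} gives r₂ω₂e^{iθ₂}+r₃ω₃e^{iθ₃}=r₄ω₄e^{iθ₄}.
Eliminating the other unknown: ω₃ = r₂ω₂ sin(θ₄−θ₂) / [r₃ sin(θ₃−θ₄)].
Numerator sine = +0.88539; denominator sine = +0.97887.
Result = 0.2147·2.262·(+0.88539) / (0.7221·(+0.97887)) = +0.60832 rad/s; magnitude 0.60832 rad/s.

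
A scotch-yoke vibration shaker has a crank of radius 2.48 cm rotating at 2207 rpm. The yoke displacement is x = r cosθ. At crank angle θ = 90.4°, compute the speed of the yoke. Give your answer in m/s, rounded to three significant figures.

5.73

ω = 231.1 rad/s (from 2207 rpm).
x = r cosθ ⇒ ẋ = −rω sinθ.
|v| = rω|sinθ| = 0.0248·231.1·|sin 90.4°| = 5.7315 m/s.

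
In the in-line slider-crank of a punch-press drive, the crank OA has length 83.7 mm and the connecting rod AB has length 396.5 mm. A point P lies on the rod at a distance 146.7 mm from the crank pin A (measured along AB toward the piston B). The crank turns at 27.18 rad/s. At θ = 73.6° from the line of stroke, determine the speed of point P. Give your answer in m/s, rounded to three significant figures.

ω = 27.18 rad/s.  Crank-pin speed |V_A| = rω = 2.275 m/s, perpendicular to OA.
Rod angle: sinφ = −(r/L) sinθ ⇒ φ = -11.684°; ω_rod = −rω cosθ/√(L²−r²sin²θ) = -1.6542 rad/s.
V_P = V_A + ω_rod × AP, with AP = 0.1467 m along the rod.
Components: V_Px = −rω sinθ − a·ω_rod·sinφ = -2.2316 m/s;  V_Py = rω cosθ + a·ω_rod·cosφ = +0.40467 m/s.
|V_P| = √(V_Px² + V_Py²) = 2.2679 m/s.

2.27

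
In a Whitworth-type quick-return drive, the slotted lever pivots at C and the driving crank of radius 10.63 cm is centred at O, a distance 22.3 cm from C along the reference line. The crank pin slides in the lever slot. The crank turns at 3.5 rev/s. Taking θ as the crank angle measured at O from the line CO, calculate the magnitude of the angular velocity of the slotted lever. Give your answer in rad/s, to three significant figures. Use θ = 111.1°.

ω = 21.99 rad/s (from 3.5 rev/s).
Crank pin A relative to C: A = (d + r cosθ, r sinθ); lever angle φ = atan2(r sinθ, d + r cosθ).
Differentiating tanφ: φ̇ = rω(d cosθ + r)/(d² + r² + 2dr cosθ).
d² + r² + 2dr cosθ = |CA|² = 0.0439613 m²;  d cosθ + r = +0.026021 m.
|ω_lever| = |0.1063·21.99·+0.026021| / 0.0439613 = 1.3837 rad/s.

1.38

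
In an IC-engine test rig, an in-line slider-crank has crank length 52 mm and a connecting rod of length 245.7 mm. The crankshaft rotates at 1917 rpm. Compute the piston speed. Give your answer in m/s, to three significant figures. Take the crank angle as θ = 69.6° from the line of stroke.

ω = 2π·1917/60 = 200.7 rad/s
For an in-line slider-crank, x = r cosθ + √(L² − r² sin²θ), so v = −rω sinθ·[1 + r cosθ/√(L² − r² sin²θ)].
With r = 0.052 m, L = 0.2457 m, θ = 69.6°: √(L² − r² sin²θ) = 0.24082 m.
v = −0.052·200.7·0.93728·[1 + 0.052·0.34857/0.24082] = -10.521 m/s.
|v| = 10.521 m/s.

10.5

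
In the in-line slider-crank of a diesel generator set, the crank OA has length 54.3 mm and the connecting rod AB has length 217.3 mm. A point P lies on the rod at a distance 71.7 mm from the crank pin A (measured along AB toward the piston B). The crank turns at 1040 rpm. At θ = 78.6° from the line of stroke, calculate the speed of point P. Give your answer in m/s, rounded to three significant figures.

ω = 108.9 rad/s.  Crank-pin speed |V_A| = rω = 5.9137 m/s, perpendicular to OA.
Rod angle: sinφ = −(r/L) sinθ ⇒ φ = -14.179°; ω_rod = −rω cosθ/√(L²−r²sin²θ) = -5.5482 rad/s.
V_P = V_A + ω_rod × AP, with AP = 0.0717 m along the rod.
Components: V_Px = −rω sinθ − a·ω_rod·sinφ = -5.8945 m/s;  V_Py = rω cosθ + a·ω_rod·cosφ = +0.78321 m/s.
|V_P| = √(V_Px² + V_Py²) = 5.9463 m/s.

5.95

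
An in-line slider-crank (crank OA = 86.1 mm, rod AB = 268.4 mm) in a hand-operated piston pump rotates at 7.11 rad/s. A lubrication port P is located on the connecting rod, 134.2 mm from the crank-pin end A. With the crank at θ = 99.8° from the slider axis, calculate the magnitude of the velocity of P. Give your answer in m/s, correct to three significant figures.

ω = 7.11 rad/s.  Crank-pin speed |V_A| = rω = 0.61217 m/s, perpendicular to OA.
Rod angle: sinφ = −(r/L) sinθ ⇒ φ = -18.428°; ω_rod = −rω cosθ/√(L²−r²sin²θ) = +0.4092 rad/s.
V_P = V_A + ω_rod × AP, with AP = 0.1342 m along the rod.
Components: V_Px = −rω sinθ − a·ω_rod·sinφ = -0.58588 m/s;  V_Py = rω cosθ + a·ω_rod·cosφ = -0.052099 m/s.
|V_P| = √(V_Px² + V_Py²) = 0.58819 m/s.

0.588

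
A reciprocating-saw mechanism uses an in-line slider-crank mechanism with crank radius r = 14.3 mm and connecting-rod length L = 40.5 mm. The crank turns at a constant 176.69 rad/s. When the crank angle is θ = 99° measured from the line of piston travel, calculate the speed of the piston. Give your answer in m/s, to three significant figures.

2.35

ω = 176.7 rad/s
For an in-line slider-crank, x = r cosθ + √(L² − r² sin²θ), so v = −rω sinθ·[1 + r cosθ/√(L² − r² sin²θ)].
With r = 0.0143 m, L = 0.0405 m, θ = 99°: √(L² − r² sin²θ) = 0.037957 m.
v = −0.0143·176.7·0.98769·[1 + 0.0143·-0.15643/0.037957] = -2.3485 m/s.
|v| = 2.3485 m/s.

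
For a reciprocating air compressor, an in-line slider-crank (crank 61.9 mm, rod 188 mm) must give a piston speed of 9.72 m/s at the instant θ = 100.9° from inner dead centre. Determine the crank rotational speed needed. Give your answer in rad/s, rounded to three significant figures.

For an in-line slider-crank, |v_piston| = rω|sinθ|·[1 + r cosθ/√(L² − r² sin²θ)].
With r = 0.0619 m, L = 0.188 m, θ = 100.9°: the bracketed kinematic factor |dx/dθ| = 0.056784 m.
ω = v/|dx/dθ| = 9.72/0.056784 = 171.17 rad/s.

171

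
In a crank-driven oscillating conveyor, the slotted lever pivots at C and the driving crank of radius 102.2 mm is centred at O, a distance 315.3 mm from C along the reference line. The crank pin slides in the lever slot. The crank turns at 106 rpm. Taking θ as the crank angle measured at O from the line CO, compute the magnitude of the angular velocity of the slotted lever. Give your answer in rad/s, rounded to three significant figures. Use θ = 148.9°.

ω = 11.1 rad/s (from 106 rpm).
Crank pin A relative to C: A = (d + r cosθ, r sinθ); lever angle φ = atan2(r sinθ, d + r cosθ).
Differentiating tanφ: φ̇ = rω(d cosθ + r)/(d² + r² + 2dr cosθ).
d² + r² + 2dr cosθ = |CA|² = 0.0546748 m²;  d cosθ + r = -0.16778 m.
|ω_lever| = |0.1022·11.1·-0.16778| / 0.0546748 = 3.4813 rad/s.

3.48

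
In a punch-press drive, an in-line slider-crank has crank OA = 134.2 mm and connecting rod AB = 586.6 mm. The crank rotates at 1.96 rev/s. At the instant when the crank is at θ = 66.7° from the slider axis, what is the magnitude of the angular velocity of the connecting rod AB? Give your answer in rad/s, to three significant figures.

1.14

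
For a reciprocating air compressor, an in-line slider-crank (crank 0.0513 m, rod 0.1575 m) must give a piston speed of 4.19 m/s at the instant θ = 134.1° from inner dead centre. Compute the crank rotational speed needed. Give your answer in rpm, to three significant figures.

1420

For an in-line slider-crank, |v_piston| = rω|sinθ|·[1 + r cosθ/√(L² − r² sin²θ)].
With r = 0.0513 m, L = 0.1575 m, θ = 134.1°: the bracketed kinematic factor |dx/dθ| = 0.028251 m.
ω = v/|dx/dθ| = 4.19/0.028251 = 148.31 rad/s.
N = 60ω/(2π) = 1416.3 rpm.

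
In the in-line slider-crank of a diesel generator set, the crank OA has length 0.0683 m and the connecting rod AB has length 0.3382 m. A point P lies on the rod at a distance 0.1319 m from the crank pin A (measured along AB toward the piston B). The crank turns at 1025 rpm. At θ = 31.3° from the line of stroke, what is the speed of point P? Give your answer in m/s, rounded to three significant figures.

5.58

ω = 107.3 rad/s.  Crank-pin speed |V_A| = rω = 7.3312 m/s, perpendicular to OA.
Rod angle: sinφ = −(r/L) sinθ ⇒ φ = -6.022°; ω_rod = −rω cosθ/√(L²−r²sin²θ) = -18.625 rad/s.
V_P = V_A + ω_rod × AP, with AP = 0.1319 m along the rod.
Components: V_Px = −rω sinθ − a·ω_rod·sinφ = -4.0664 m/s;  V_Py = rω cosθ + a·ω_rod·cosφ = +3.8211 m/s.
|V_P| = √(V_Px² + V_Py²) = 5.58 m/s.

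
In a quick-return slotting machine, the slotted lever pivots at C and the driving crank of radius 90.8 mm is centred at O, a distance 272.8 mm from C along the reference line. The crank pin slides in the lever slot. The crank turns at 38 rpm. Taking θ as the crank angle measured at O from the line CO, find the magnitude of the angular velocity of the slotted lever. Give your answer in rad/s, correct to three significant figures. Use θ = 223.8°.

0.817

ω = 3.979 rad/s (from 38 rpm).
Crank pin A relative to C: A = (d + r cosθ, r sinθ); lever angle φ = atan2(r sinθ, d + r cosθ).
Differentiating tanφ: φ̇ = rω(d cosθ + r)/(d² + r² + 2dr cosθ).
d² + r² + 2dr cosθ = |CA|² = 0.0469081 m²;  d cosθ + r = -0.1061 m.
|ω_lever| = |0.0908·3.979·-0.1061| / 0.0469081 = 0.81724 rad/s.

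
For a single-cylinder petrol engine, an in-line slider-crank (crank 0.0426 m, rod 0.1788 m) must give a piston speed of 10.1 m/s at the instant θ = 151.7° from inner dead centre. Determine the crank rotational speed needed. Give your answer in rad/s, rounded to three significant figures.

634

For an in-line slider-crank, |v_piston| = rω|sinθ|·[1 + r cosθ/√(L² − r² sin²θ)].
With r = 0.0426 m, L = 0.1788 m, θ = 151.7°: the bracketed kinematic factor |dx/dθ| = 0.015932 m.
ω = v/|dx/dθ| = 10.1/0.015932 = 633.94 rad/s.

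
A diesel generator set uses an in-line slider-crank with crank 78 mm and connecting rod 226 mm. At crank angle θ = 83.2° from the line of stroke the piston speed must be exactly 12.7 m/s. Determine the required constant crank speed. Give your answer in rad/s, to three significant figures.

157

For an in-line slider-crank, |v_piston| = rω|sinθ|·[1 + r cosθ/√(L² − r² sin²θ)].
With r = 0.078 m, L = 0.226 m, θ = 83.2°: the bracketed kinematic factor |dx/dθ| = 0.08082 m.
ω = v/|dx/dθ| = 12.7/0.08082 = 157.14 rad/s.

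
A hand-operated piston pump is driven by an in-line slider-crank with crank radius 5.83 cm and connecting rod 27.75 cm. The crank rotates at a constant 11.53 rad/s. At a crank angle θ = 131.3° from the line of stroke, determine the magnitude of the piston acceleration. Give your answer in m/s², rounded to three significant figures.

5.31

ω = 11.53 rad/s
x(θ) = r cosθ + √(L² − r² sin²θ); with ω constant, a = ω²·d²x/dθ².
d²x/dθ² = −r cosθ − r²(cos2θ)/√u − r⁴ sin²2θ/(4u^{3/2}),  u = L² − r² sin²θ = 0.0750879 m².
Substituting r = 0.0583 m, L = 0.2775 m, θ = 131.3°: d²x/dθ² = +0.039938 m.
a = ω²·d²x/dθ² = (11.53)²·(+0.039938) = +5.3093 m/s²;  |a| = 5.3093 m/s².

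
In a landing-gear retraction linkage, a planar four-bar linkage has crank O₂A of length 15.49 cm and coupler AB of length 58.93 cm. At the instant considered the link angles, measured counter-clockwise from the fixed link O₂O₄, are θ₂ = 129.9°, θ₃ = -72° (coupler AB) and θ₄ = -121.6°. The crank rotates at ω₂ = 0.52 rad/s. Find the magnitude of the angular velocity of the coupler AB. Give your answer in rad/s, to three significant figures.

0.170

ω₂ = 0.52 rad/s
Differentiating the loop-closure r₂e^{iθ₂}+r₃e^{iθ₃}=r₁+r₄e^{iθ₄} gives r₂ω₂e^{iθ₂}+r₃ω₃e^{iθ₃}=r₄ω₄e^{iθ₄}.
Eliminating the other unknown: ω₃ = r₂ω₂ sin(θ₄−θ₂) / [r₃ sin(θ₃−θ₄)].
Numerator sine = +0.94832; denominator sine = +0.76154.
Result = 0.1549·0.52·(+0.94832) / (0.5893·(+0.76154)) = +0.17021 rad/s; magnitude 0.17021 rad/s.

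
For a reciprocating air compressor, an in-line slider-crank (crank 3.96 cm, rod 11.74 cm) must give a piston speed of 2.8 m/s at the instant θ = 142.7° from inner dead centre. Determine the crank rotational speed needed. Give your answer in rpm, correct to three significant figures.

For an in-line slider-crank, |v_piston| = rω|sinθ|·[1 + r cosθ/√(L² − r² sin²θ)].
With r = 0.0396 m, L = 0.1174 m, θ = 142.7°: the bracketed kinematic factor |dx/dθ| = 0.017419 m.
ω = v/|dx/dθ| = 2.8/0.017419 = 160.74 rad/s.
N = 60ω/(2π) = 1535 rpm.

1530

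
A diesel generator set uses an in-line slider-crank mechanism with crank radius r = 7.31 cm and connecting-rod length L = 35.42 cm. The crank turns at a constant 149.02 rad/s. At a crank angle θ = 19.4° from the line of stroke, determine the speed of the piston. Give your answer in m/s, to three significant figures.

ω = 149 rad/s
For an in-line slider-crank, x = r cosθ + √(L² − r² sin²θ), so v = −rω sinθ·[1 + r cosθ/√(L² − r² sin²θ)].
With r = 0.0731 m, L = 0.3542 m, θ = 19.4°: √(L² − r² sin²θ) = 0.35337 m.
v = −0.0731·149·0.33216·[1 + 0.0731·0.94322/0.35337] = -4.3244 m/s.
|v| = 4.3244 m/s.

4.32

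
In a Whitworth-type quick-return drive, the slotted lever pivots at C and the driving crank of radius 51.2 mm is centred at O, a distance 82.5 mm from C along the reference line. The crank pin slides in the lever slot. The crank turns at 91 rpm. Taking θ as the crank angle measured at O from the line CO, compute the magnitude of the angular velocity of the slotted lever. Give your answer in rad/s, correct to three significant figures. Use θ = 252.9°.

1.89

ω = 9.529 rad/s (from 91 rpm).
Crank pin A relative to C: A = (d + r cosθ, r sinθ); lever angle φ = atan2(r sinθ, d + r cosθ).
Differentiating tanφ: φ̇ = rω(d cosθ + r)/(d² + r² + 2dr cosθ).
d² + r² + 2dr cosθ = |CA|² = 0.00694364 m²;  d cosθ + r = +0.026942 m.
|ω_lever| = |0.0512·9.529·+0.026942| / 0.00694364 = 1.8931 rad/s.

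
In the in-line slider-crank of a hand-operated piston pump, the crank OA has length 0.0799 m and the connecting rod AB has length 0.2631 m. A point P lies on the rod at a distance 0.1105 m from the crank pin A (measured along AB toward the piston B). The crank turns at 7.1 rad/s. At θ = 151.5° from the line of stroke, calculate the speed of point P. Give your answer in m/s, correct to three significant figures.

0.376

ω = 7.1 rad/s.  Crank-pin speed |V_A| = rω = 0.56729 m/s, perpendicular to OA.
Rod angle: sinφ = −(r/L) sinθ ⇒ φ = -8.332°; ω_rod = −rω cosθ/√(L²−r²sin²θ) = +1.9151 rad/s.
V_P = V_A + ω_rod × AP, with AP = 0.1105 m along the rod.
Components: V_Px = −rω sinθ − a·ω_rod·sinφ = -0.24002 m/s;  V_Py = rω cosθ + a·ω_rod·cosφ = -0.28916 m/s.
|V_P| = √(V_Px² + V_Py²) = 0.3758 m/s.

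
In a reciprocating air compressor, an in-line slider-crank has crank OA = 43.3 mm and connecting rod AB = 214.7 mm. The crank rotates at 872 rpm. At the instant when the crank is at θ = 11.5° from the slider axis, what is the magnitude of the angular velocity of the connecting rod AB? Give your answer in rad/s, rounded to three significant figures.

18.1

ω = 91.32 rad/s (converted from 872 rpm).
The rod makes angle φ with the slider axis where L sinφ = r sinθ; differentiating, L cosφ·φ̇ = r ω cosθ.
L cosφ = √(L² − r² sin²θ) = 0.21453 m.
|ω_rod| = r ω |cosθ| / √(L² − r² sin²θ) = 0.0433·91.32·0.97992/0.21453 = 18.061 rad/s.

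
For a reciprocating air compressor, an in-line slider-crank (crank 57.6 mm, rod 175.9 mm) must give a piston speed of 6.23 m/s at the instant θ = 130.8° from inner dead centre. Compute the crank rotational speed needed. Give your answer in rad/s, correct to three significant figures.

183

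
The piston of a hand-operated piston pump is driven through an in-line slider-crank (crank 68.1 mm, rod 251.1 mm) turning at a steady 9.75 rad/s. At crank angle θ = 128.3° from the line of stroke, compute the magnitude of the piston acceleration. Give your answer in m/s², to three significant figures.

4.40

ω = 9.75 rad/s
x(θ) = r cosθ + √(L² − r² sin²θ); with ω constant, a = ω²·d²x/dθ².
d²x/dθ² = −r cosθ − r²(cos2θ)/√u − r⁴ sin²2θ/(4u^{3/2}),  u = L² − r² sin²θ = 0.060195 m².
Substituting r = 0.0681 m, L = 0.2511 m, θ = 128.3°: d²x/dθ² = +0.046243 m.
a = ω²·d²x/dθ² = (9.75)²·(+0.046243) = +4.396 m/s²;  |a| = 4.396 m/s².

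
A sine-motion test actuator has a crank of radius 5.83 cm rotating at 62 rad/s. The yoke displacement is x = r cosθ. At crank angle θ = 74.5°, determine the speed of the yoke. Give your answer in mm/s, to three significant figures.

3480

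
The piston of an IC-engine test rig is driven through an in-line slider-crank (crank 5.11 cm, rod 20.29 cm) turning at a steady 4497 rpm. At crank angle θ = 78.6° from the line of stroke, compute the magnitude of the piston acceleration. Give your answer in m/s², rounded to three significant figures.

468

ω = 2π·4497/60 = 470.9 rad/s
x(θ) = r cosθ + √(L² − r² sin²θ); with ω constant, a = ω²·d²x/dθ².
d²x/dθ² = −r cosθ − r²(cos2θ)/√u − r⁴ sin²2θ/(4u^{3/2}),  u = L² − r² sin²θ = 0.0386592 m².
Substituting r = 0.0511 m, L = 0.2029 m, θ = 78.6°: d²x/dθ² = +0.0021089 m.
a = ω²·d²x/dθ² = (470.9)²·(+0.0021089) = +467.68 m/s²;  |a| = 467.68 m/s².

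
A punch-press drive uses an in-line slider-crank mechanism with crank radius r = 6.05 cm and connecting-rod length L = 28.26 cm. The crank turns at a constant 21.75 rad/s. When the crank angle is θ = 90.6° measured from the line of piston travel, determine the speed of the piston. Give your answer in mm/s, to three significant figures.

ω = 21.75 rad/s
For an in-line slider-crank, x = r cosθ + √(L² − r² sin²θ), so v = −rω sinθ·[1 + r cosθ/√(L² − r² sin²θ)].
With r = 0.0605 m, L = 0.2826 m, θ = 90.6°: √(L² − r² sin²θ) = 0.27605 m.
v = −0.0605·21.75·0.99995·[1 + 0.0605·-0.01047/0.27605] = -1.3128 m/s.
|v| = 1.3128 m/s = 1312.8 mm/s.

1310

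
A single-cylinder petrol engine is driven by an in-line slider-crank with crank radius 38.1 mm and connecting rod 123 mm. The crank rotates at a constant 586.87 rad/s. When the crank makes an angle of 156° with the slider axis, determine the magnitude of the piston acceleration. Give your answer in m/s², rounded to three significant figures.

9190

ω = 586.9 rad/s
x(θ) = r cosθ + √(L² − r² sin²θ); with ω constant, a = ω²·d²x/dθ².
d²x/dθ² = −r cosθ − r²(cos2θ)/√u − r⁴ sin²2θ/(4u^{3/2}),  u = L² − r² sin²θ = 0.0148889 m².
Substituting r = 0.0381 m, L = 0.123 m, θ = 156°: d²x/dθ² = +0.026686 m.
a = ω²·d²x/dθ² = (586.9)²·(+0.026686) = +9191 m/s²;  |a| = 9191 m/s².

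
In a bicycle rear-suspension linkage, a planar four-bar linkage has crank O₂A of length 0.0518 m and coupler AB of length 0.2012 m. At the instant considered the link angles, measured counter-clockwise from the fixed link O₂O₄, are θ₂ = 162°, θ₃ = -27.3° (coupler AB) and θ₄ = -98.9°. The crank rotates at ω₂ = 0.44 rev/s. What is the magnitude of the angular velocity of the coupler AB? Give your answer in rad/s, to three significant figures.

0.741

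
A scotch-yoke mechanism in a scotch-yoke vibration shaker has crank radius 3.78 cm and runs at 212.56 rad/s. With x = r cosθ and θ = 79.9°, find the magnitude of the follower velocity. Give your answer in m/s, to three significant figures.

7.91

ω = 212.6 rad/s
x = r cosθ ⇒ ẋ = −rω sinθ.
|v| = rω|sinθ| = 0.0378·212.6·|sin 79.9°| = 7.9103 m/s.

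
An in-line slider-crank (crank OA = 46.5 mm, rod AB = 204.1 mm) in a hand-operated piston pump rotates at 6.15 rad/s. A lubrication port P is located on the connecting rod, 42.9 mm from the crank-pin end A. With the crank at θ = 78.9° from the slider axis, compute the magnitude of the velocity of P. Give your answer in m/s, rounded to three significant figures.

ω = 6.15 rad/s.  Crank-pin speed |V_A| = rω = 0.28598 m/s, perpendicular to OA.
Rod angle: sinφ = −(r/L) sinθ ⇒ φ = -12.919°; ω_rod = −rω cosθ/√(L²−r²sin²θ) = -0.27676 rad/s.
V_P = V_A + ω_rod × AP, with AP = 0.0429 m along the rod.
Components: V_Px = −rω sinθ − a·ω_rod·sinφ = -0.28328 m/s;  V_Py = rω cosθ + a·ω_rod·cosφ = +0.043484 m/s.
|V_P| = √(V_Px² + V_Py²) = 0.2866 m/s.

0.287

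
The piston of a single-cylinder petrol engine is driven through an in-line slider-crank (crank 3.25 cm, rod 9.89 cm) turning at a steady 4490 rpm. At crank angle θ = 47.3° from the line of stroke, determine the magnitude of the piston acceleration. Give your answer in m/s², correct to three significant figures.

ω = 2π·4490/60 = 470.2 rad/s
x(θ) = r cosθ + √(L² − r² sin²θ); with ω constant, a = ω²·d²x/dθ².
d²x/dθ² = −r cosθ − r²(cos2θ)/√u − r⁴ sin²2θ/(4u^{3/2}),  u = L² − r² sin²θ = 0.00921073 m².
Substituting r = 0.0325 m, L = 0.0989 m, θ = 47.3°: d²x/dθ² = -0.021471 m.
a = ω²·d²x/dθ² = (470.2)²·(-0.021471) = -4746.8 m/s²;  |a| = 4746.8 m/s².

4750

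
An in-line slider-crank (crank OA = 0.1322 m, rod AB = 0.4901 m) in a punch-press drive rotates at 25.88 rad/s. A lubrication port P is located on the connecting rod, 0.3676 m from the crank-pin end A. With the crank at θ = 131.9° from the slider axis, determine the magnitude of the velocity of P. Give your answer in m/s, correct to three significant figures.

2.27

ω = 25.88 rad/s.  Crank-pin speed |V_A| = rω = 3.4213 m/s, perpendicular to OA.
Rod angle: sinφ = −(r/L) sinθ ⇒ φ = -11.582°; ω_rod = −rω cosθ/√(L²−r²sin²θ) = +4.759 rad/s.
V_P = V_A + ω_rod × AP, with AP = 0.3676 m along the rod.
Components: V_Px = −rω sinθ − a·ω_rod·sinφ = -2.1953 m/s;  V_Py = rω cosθ + a·ω_rod·cosφ = -0.5711 m/s.
|V_P| = √(V_Px² + V_Py²) = 2.2684 m/s.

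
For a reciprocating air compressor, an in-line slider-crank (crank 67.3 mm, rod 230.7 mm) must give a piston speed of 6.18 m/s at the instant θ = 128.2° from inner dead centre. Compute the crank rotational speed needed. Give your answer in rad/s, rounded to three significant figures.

143

For an in-line slider-crank, |v_piston| = rω|sinθ|·[1 + r cosθ/√(L² − r² sin²θ)].
With r = 0.0673 m, L = 0.2307 m, θ = 128.2°: the bracketed kinematic factor |dx/dθ| = 0.043086 m.
ω = v/|dx/dθ| = 6.18/0.043086 = 143.43 rad/s.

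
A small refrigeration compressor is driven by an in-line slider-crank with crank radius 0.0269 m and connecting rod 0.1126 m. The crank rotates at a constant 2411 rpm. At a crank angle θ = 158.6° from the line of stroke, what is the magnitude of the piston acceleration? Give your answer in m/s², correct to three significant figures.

ω = 2π·2411/60 = 252.5 rad/s
x(θ) = r cosθ + √(L² − r² sin²θ); with ω constant, a = ω²·d²x/dθ².
d²x/dθ² = −r cosθ − r²(cos2θ)/√u − r⁴ sin²2θ/(4u^{3/2}),  u = L² − r² sin²θ = 0.0125824 m².
Substituting r = 0.0269 m, L = 0.1126 m, θ = 158.6°: d²x/dθ² = +0.020269 m.
a = ω²·d²x/dθ² = (252.5)²·(+0.020269) = +1292.1 m/s²;  |a| = 1292.1 m/s².

1290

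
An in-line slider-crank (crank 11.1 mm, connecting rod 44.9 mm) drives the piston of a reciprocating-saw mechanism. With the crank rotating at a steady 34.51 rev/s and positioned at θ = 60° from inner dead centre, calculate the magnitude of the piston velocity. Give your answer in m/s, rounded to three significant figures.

ω = 2π·34.5 = 216.8 rad/s
For an in-line slider-crank, x = r cosθ + √(L² − r² sin²θ), so v = −rω sinθ·[1 + r cosθ/√(L² − r² sin²θ)].
With r = 0.0111 m, L = 0.0449 m, θ = 60°: √(L² − r² sin²θ) = 0.043859 m.
v = −0.0111·216.8·0.86603·[1 + 0.0111·0.50000/0.043859] = -2.3482 m/s.
|v| = 2.3482 m/s.

2.35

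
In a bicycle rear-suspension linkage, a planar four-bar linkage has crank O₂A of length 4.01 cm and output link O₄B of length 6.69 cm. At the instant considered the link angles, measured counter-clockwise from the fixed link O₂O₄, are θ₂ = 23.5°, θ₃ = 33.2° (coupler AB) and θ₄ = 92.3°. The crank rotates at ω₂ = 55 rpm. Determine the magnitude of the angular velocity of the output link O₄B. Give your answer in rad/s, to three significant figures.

0.678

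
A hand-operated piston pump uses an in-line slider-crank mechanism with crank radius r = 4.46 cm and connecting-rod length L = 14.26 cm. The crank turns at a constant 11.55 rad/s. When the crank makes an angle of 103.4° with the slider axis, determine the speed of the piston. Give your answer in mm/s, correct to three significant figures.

ω = 11.55 rad/s
For an in-line slider-crank, x = r cosθ + √(L² − r² sin²θ), so v = −rω sinθ·[1 + r cosθ/√(L² − r² sin²θ)].
With r = 0.0446 m, L = 0.1426 m, θ = 103.4°: √(L² − r² sin²θ) = 0.13584 m.
v = −0.0446·11.55·0.97278·[1 + 0.0446·-0.23175/0.13584] = -0.46298 m/s.
|v| = 0.46298 m/s = 462.98 mm/s.

463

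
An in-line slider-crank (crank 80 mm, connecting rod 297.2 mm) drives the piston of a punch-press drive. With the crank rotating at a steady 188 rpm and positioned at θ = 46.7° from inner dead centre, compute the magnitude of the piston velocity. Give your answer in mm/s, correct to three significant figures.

1360

ω = 2π·188/60 = 19.69 rad/s
For an in-line slider-crank, x = r cosθ + √(L² − r² sin²θ), so v = −rω sinθ·[1 + r cosθ/√(L² − r² sin²θ)].
With r = 0.08 m, L = 0.2972 m, θ = 46.7°: √(L² − r² sin²θ) = 0.29144 m.
v = −0.08·19.69·0.72777·[1 + 0.08·0.68582/0.29144] = -1.362 m/s.
|v| = 1.362 m/s = 1362 mm/s.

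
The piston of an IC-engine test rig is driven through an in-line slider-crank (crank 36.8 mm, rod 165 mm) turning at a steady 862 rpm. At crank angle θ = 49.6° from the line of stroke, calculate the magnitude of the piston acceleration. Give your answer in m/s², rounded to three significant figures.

ω = 2π·862/60 = 90.27 rad/s
x(θ) = r cosθ + √(L² − r² sin²θ); with ω constant, a = ω²·d²x/dθ².
d²x/dθ² = −r cosθ − r²(cos2θ)/√u − r⁴ sin²2θ/(4u^{3/2}),  u = L² − r² sin²θ = 0.0264396 m².
Substituting r = 0.0368 m, L = 0.165 m, θ = 49.6°: d²x/dθ² = -0.022623 m.
a = ω²·d²x/dθ² = (90.27)²·(-0.022623) = -184.34 m/s²;  |a| = 184.34 m/s².

184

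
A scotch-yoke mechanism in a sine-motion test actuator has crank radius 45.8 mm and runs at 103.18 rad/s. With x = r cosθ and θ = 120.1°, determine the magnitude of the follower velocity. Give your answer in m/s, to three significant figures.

4.09

ω = 103.2 rad/s
x = r cosθ ⇒ ẋ = −rω sinθ.
|v| = rω|sinθ| = 0.0458·103.2·|sin 120.1°| = 4.0884 m/s.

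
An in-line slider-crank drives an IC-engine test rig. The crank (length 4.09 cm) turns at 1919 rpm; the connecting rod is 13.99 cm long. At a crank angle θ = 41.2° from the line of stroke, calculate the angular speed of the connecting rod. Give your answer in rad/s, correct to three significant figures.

ω = 201 rad/s (converted from 1919 rpm).
The rod makes angle φ with the slider axis where L sinφ = r sinθ; differentiating, L cosφ·φ̇ = r ω cosθ.
L cosφ = √(L² − r² sin²θ) = 0.13728 m.
|ω_rod| = r ω |cosθ| / √(L² − r² sin²θ) = 0.0409·201·0.75241/0.13728 = 45.048 rad/s.

45.0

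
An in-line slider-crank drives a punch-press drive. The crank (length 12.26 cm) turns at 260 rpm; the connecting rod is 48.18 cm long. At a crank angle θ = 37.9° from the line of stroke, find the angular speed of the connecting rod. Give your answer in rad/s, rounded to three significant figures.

5.54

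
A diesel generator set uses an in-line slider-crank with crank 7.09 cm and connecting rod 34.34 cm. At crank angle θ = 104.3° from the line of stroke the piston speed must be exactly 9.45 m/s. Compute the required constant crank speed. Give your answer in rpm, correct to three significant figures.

For an in-line slider-crank, |v_piston| = rω|sinθ|·[1 + r cosθ/√(L² − r² sin²θ)].
With r = 0.0709 m, L = 0.3434 m, θ = 104.3°: the bracketed kinematic factor |dx/dθ| = 0.065127 m.
ω = v/|dx/dθ| = 9.45/0.065127 = 145.1 rad/s.
N = 60ω/(2π) = 1385.6 rpm.

1390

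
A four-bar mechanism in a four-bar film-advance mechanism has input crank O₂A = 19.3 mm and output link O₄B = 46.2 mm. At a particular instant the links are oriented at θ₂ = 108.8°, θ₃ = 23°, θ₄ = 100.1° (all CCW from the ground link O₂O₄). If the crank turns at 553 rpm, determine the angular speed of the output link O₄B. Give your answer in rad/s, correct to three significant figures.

24.8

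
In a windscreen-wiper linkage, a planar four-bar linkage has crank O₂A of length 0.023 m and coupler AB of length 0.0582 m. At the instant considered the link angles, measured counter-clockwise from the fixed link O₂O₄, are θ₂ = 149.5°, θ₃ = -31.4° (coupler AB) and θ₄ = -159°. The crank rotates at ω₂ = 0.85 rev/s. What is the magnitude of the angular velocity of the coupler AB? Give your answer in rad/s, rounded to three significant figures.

2.08

ω₂ = 5.341 rad/s (from 0.85 rev/s).
Differentiating the loop-closure r₂e^{iθ₂}+r₃e^{iθ₃}=r₁+r₄e^{iθ₄} gives r₂ω₂e^{iθ₂}+r₃ω₃e^{iθ₃}=r₄ω₄e^{iθ₄}.
Eliminating the other unknown: ω₃ = r₂ω₂ sin(θ₄−θ₂) / [r₃ sin(θ₃−θ₄)].
Numerator sine = +0.78261; denominator sine = +0.79229.
Result = 0.023·5.341·(+0.78261) / (0.0582·(+0.79229)) = +2.0848 rad/s; magnitude 2.0848 rad/s.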